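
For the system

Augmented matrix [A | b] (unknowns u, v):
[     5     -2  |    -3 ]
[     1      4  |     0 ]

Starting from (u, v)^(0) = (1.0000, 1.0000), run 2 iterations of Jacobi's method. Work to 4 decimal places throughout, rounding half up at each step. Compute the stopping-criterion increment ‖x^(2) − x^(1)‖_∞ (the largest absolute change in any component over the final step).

Iteration 1:
  u = (-3 - (-2)·1.0000) / (5) = -0.2000
  v = (0 - (1)·1.0000) / (4) = -0.2500
Iteration 2:
  u = (-3 - (-2)·-0.2500) / (5) = -0.7000
  v = (0 - (1)·-0.2000) / (4) = 0.0500
Change: (-0.5000, 0.3000) → max |·| = 0.5000

0.5000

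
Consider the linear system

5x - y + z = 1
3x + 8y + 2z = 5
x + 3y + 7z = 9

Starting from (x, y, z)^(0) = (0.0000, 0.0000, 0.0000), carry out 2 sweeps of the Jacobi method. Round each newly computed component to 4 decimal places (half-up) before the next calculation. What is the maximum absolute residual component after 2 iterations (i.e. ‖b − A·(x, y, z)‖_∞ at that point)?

1.3212

Iteration 1:
  x = (1 - (-1)·0.0000 - (1)·0.0000) / (5) = 0.2000
  y = (5 - (3)·0.0000 - (2)·0.0000) / (8) = 0.6250
  z = (9 - (1)·0.0000 - (3)·0.0000) / (7) = 1.2857
Iteration 2:
  x = (1 - (-1)·0.6250 - (1)·1.2857) / (5) = 0.0679
  y = (5 - (3)·0.2000 - (2)·1.2857) / (8) = 0.2286
  z = (9 - (1)·0.2000 - (3)·0.6250) / (7) = 0.9893
Residual b − A·x = (-0.1002, 0.9889, 1.3212); ∞-norm = 1.3212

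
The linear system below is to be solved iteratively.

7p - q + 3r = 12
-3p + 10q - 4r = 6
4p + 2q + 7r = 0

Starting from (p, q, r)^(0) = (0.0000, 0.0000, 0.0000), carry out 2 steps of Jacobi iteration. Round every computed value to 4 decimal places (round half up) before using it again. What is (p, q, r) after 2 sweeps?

(1.8000, 1.1143, -1.1510)

Iteration 1:
  p = (12 - (-1)·0.0000 - (3)·0.0000) / (7) = 1.7143
  q = (6 - (-3)·0.0000 - (-4)·0.0000) / (10) = 0.6000
  r = (0 - (4)·0.0000 - (2)·0.0000) / (7) = 0.0000
Iteration 2:
  p = (12 - (-1)·0.6000 - (3)·0.0000) / (7) = 1.8000
  q = (6 - (-3)·1.7143 - (-4)·0.0000) / (10) = 1.1143
  r = (0 - (4)·1.7143 - (2)·0.6000) / (7) = -1.1510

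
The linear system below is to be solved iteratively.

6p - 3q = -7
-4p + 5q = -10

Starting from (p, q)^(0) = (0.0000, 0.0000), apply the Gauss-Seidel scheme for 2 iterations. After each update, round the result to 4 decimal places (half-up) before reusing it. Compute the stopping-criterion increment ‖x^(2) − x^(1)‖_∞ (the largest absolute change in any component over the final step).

1.4667

Iteration 1:
  p = (-7 - (-3)·0.0000) / (6) = -1.1667
  q = (-10 - (-4)·-1.1667) / (5) = -2.9334
Iteration 2:
  p = (-7 - (-3)·-2.9334) / (6) = -2.6334
  q = (-10 - (-4)·-2.6334) / (5) = -4.1067
Change: (-1.4667, -1.1733) → max |·| = 1.4667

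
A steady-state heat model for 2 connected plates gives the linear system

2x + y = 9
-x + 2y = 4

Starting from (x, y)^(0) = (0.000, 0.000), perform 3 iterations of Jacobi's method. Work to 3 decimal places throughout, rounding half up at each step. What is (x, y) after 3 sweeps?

(2.375, 3.750)

Iteration 1:
  x = (9 - (1)·0.000) / (2) = 4.500
  y = (4 - (-1)·0.000) / (2) = 2.000
Iteration 2:
  x = (9 - (1)·2.000) / (2) = 3.500
  y = (4 - (-1)·4.500) / (2) = 4.250
Iteration 3:
  x = (9 - (1)·4.250) / (2) = 2.375
  y = (4 - (-1)·3.500) / (2) = 3.750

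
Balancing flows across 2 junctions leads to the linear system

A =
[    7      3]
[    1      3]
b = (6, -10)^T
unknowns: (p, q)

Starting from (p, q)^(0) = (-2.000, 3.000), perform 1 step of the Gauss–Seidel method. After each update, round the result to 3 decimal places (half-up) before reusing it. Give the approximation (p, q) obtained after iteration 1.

(-0.429, -3.190)

Iteration 1:
  p = (6 - (3)·3.000) / (7) = -0.429
  q = (-10 - (1)·-0.429) / (3) = -3.190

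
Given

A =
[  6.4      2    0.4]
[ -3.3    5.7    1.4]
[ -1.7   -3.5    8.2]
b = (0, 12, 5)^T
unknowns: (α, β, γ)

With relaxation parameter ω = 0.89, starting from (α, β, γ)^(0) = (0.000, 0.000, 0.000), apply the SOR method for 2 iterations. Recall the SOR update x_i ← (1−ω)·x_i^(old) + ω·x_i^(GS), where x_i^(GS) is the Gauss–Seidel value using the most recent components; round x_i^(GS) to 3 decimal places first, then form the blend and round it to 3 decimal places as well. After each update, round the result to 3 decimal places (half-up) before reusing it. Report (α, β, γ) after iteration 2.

(-0.591, 1.501, 1.142)

Iteration 1:
  α: GS value = (0 - (2)·0.000 - (0.4)·0.000) / (6.4) = 0.000;  α ← (1−ω)·0.000 + ω·0.000 = 0.000
  β: GS value = (12 - (-3.3)·0.000 - (1.4)·0.000) / (5.7) = 2.105;  β ← (1−ω)·0.000 + ω·2.105 = 1.873
  γ: GS value = (5 - (-1.7)·0.000 - (-3.5)·1.873) / (8.2) = 1.409;  γ ← (1−ω)·0.000 + ω·1.409 = 1.254
Iteration 2:
  α: GS value = (0 - (2)·1.873 - (0.4)·1.254) / (6.4) = -0.664;  α ← (1−ω)·0.000 + ω·-0.664 = -0.591
  β: GS value = (12 - (-3.3)·-0.591 - (1.4)·1.254) / (5.7) = 1.455;  β ← (1−ω)·1.873 + ω·1.455 = 1.501
  γ: GS value = (5 - (-1.7)·-0.591 - (-3.5)·1.501) / (8.2) = 1.128;  γ ← (1−ω)·1.254 + ω·1.128 = 1.142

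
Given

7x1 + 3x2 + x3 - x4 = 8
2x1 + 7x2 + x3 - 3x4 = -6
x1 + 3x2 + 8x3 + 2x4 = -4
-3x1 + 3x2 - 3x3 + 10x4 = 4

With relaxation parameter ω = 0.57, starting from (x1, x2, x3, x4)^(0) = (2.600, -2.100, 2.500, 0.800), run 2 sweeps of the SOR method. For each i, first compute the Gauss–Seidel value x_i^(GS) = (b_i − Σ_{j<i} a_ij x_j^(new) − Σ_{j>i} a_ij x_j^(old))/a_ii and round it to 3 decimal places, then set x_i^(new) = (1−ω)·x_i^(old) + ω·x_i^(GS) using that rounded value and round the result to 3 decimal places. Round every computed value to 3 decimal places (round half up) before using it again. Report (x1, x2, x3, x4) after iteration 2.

Iteration 1:
  x1: GS value = (8 - (3)·-2.100 - (1)·2.500 - (-1)·0.800) / (7) = 1.800;  x1 ← (1−ω)·2.600 + ω·1.800 = 2.144
  x2: GS value = (-6 - (2)·2.144 - (1)·2.500 - (-3)·0.800) / (7) = -1.484;  x2 ← (1−ω)·-2.100 + ω·-1.484 = -1.749
  x3: GS value = (-4 - (1)·2.144 - (3)·-1.749 - (2)·0.800) / (8) = -0.312;  x3 ← (1−ω)·2.500 + ω·-0.312 = 0.897
  x4: GS value = (4 - (-3)·2.144 - (3)·-1.749 - (-3)·0.897) / (10) = 1.837;  x4 ← (1−ω)·0.800 + ω·1.837 = 1.391
Iteration 2:
  x1: GS value = (8 - (3)·-1.749 - (1)·0.897 - (-1)·1.391) / (7) = 1.963;  x1 ← (1−ω)·2.144 + ω·1.963 = 2.041
  x2: GS value = (-6 - (2)·2.041 - (1)·0.897 - (-3)·1.391) / (7) = -0.972;  x2 ← (1−ω)·-1.749 + ω·-0.972 = -1.306
  x3: GS value = (-4 - (1)·2.041 - (3)·-1.306 - (2)·1.391) / (8) = -0.613;  x3 ← (1−ω)·0.897 + ω·-0.613 = 0.036
  x4: GS value = (4 - (-3)·2.041 - (3)·-1.306 - (-3)·0.036) / (10) = 1.415;  x4 ← (1−ω)·1.391 + ω·1.415 = 1.405

(2.041, -1.306, 0.036, 1.405)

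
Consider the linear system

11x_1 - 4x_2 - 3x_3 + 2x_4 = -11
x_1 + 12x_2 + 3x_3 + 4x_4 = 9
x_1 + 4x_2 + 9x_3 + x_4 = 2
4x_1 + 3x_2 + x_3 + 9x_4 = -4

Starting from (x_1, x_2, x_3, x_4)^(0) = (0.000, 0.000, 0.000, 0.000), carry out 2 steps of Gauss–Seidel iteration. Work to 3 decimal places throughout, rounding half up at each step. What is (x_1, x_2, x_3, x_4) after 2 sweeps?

(-0.657, 0.905, -0.077, -0.446)

Iteration 1:
  x_1 = (-11 - (-4)·0.000 - (-3)·0.000 - (2)·0.000) / (11) = -1.000
  x_2 = (9 - (1)·-1.000 - (3)·0.000 - (4)·0.000) / (12) = 0.833
  x_3 = (2 - (1)·-1.000 - (4)·0.833 - (1)·0.000) / (9) = -0.037
  x_4 = (-4 - (4)·-1.000 - (3)·0.833 - (1)·-0.037) / (9) = -0.274
Iteration 2:
  x_1 = (-11 - (-4)·0.833 - (-3)·-0.037 - (2)·-0.274) / (11) = -0.657
  x_2 = (9 - (1)·-0.657 - (3)·-0.037 - (4)·-0.274) / (12) = 0.905
  x_3 = (2 - (1)·-0.657 - (4)·0.905 - (1)·-0.274) / (9) = -0.077
  x_4 = (-4 - (4)·-0.657 - (3)·0.905 - (1)·-0.077) / (9) = -0.446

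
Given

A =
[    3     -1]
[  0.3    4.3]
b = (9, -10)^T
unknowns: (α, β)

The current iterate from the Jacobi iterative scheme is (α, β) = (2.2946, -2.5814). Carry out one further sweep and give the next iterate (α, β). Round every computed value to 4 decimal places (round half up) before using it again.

One sweep:
  α = (9 - (-1)·-2.5814) / (3) = 2.1395
  β = (-10 - (0.3)·2.2946) / (4.3) = -2.4857

(2.1395, -2.4857)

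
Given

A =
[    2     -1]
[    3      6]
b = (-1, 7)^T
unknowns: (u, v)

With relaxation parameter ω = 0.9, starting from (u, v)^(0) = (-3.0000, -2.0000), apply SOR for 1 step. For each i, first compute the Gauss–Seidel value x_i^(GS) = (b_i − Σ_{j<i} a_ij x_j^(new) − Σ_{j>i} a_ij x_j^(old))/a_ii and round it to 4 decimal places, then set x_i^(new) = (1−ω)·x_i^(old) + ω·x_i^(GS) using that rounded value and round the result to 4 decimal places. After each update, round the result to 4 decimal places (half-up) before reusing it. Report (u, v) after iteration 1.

Iteration 1:
  u: GS value = (-1 - (-1)·-2.0000) / (2) = -1.5000;  u ← (1−ω)·-3.0000 + ω·-1.5000 = -1.6500
  v: GS value = (7 - (3)·-1.6500) / (6) = 1.9917;  v ← (1−ω)·-2.0000 + ω·1.9917 = 1.5925

(-1.6500, 1.5925)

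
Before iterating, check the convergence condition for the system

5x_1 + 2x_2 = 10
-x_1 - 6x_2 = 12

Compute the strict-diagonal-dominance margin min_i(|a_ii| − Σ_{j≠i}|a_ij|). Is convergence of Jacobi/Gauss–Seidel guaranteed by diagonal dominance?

3

row 1: |5| − (2) = 3
row 2: |-6| − (1) = 5
minimum over rows = 3 → strictly diagonally dominant (convergence guaranteed)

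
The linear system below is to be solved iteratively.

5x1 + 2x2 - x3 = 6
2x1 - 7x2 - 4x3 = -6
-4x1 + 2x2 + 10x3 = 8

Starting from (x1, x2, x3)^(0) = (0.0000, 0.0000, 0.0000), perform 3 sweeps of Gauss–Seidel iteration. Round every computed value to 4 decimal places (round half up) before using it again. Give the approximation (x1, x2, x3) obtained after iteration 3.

Iteration 1:
  x1 = (6 - (2)·0.0000 - (-1)·0.0000) / (5) = 1.2000
  x2 = (-6 - (2)·1.2000 - (-4)·0.0000) / (-7) = 1.2000
  x3 = (8 - (-4)·1.2000 - (2)·1.2000) / (10) = 1.0400
Iteration 2:
  x1 = (6 - (2)·1.2000 - (-1)·1.0400) / (5) = 0.9280
  x2 = (-6 - (2)·0.9280 - (-4)·1.0400) / (-7) = 0.5280
  x3 = (8 - (-4)·0.9280 - (2)·0.5280) / (10) = 1.0656
Iteration 3:
  x1 = (6 - (2)·0.5280 - (-1)·1.0656) / (5) = 1.2019
  x2 = (-6 - (2)·1.2019 - (-4)·1.0656) / (-7) = 0.5916
  x3 = (8 - (-4)·1.2019 - (2)·0.5916) / (10) = 1.1624

(1.2019, 0.5916, 1.1624)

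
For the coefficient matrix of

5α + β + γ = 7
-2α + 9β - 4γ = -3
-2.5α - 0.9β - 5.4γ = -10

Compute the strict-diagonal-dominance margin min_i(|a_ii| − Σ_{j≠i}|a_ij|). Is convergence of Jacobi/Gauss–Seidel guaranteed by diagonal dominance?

2

row 1: |5| − (1+1) = 3
row 2: |9| − (2+4) = 3
row 3: |-5.4| − (2.5+0.9) = 2
minimum over rows = 2 → strictly diagonally dominant (convergence guaranteed)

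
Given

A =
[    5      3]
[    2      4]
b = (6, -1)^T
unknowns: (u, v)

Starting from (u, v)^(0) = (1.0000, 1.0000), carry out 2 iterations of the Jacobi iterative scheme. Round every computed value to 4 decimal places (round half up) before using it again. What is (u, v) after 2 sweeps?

(1.6500, -0.5500)

Iteration 1:
  u = (6 - (3)·1.0000) / (5) = 0.6000
  v = (-1 - (2)·1.0000) / (4) = -0.7500
Iteration 2:
  u = (6 - (3)·-0.7500) / (5) = 1.6500
  v = (-1 - (2)·0.6000) / (4) = -0.5500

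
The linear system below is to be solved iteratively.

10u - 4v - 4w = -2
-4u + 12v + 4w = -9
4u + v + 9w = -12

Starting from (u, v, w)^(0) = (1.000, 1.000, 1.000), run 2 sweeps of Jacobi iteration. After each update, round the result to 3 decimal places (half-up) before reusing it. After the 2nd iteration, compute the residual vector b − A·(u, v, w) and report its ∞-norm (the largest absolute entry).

Iteration 1:
  u = (-2 - (-4)·1.000 - (-4)·1.000) / (10) = 0.600
  v = (-9 - (-4)·1.000 - (4)·1.000) / (12) = -0.750
  w = (-12 - (4)·1.000 - (1)·1.000) / (9) = -1.889
Iteration 2:
  u = (-2 - (-4)·-0.750 - (-4)·-1.889) / (10) = -1.256
  v = (-9 - (-4)·0.600 - (4)·-1.889) / (12) = 0.080
  w = (-12 - (4)·0.600 - (1)·-0.750) / (9) = -1.517
Residual b − A·x = (4.812, -8.916, 6.597); ∞-norm = 8.916

8.916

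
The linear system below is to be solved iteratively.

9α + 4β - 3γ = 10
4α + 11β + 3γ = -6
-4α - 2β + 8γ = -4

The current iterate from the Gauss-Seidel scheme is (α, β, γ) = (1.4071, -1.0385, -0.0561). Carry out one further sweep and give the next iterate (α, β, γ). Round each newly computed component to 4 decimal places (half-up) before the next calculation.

One sweep:
  α = (10 - (4)·-1.0385 - (-3)·-0.0561) / (9) = 1.5540
  β = (-6 - (4)·1.5540 - (3)·-0.0561) / (11) = -1.0952
  γ = (-4 - (-4)·1.5540 - (-2)·-1.0952) / (8) = 0.0032

(1.5540, -1.0952, 0.0032)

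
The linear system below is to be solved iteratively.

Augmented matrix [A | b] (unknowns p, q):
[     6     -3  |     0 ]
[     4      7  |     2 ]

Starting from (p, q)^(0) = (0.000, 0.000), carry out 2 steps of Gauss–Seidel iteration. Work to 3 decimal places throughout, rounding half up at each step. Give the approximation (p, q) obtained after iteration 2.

(0.143, 0.204)

Iteration 1:
  p = (0 - (-3)·0.000) / (6) = 0.000
  q = (2 - (4)·0.000) / (7) = 0.286
Iteration 2:
  p = (0 - (-3)·0.286) / (6) = 0.143
  q = (2 - (4)·0.143) / (7) = 0.204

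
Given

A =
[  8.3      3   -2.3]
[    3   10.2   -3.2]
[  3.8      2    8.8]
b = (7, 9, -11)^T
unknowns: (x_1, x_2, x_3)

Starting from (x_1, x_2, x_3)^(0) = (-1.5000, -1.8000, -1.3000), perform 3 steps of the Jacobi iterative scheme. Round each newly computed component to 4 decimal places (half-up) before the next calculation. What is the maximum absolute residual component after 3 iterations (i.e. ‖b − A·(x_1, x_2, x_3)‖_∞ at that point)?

Iteration 1:
  x_1 = (7 - (3)·-1.8000 - (-2.3)·-1.3000) / (8.3) = 1.1337
  x_2 = (9 - (3)·-1.5000 - (-3.2)·-1.3000) / (10.2) = 0.9157
  x_3 = (-11 - (3.8)·-1.5000 - (2)·-1.8000) / (8.8) = -0.1932
Iteration 2:
  x_1 = (7 - (3)·0.9157 - (-2.3)·-0.1932) / (8.3) = 0.4589
  x_2 = (9 - (3)·1.1337 - (-3.2)·-0.1932) / (10.2) = 0.4883
  x_3 = (-11 - (3.8)·1.1337 - (2)·0.9157) / (8.8) = -1.9477
Iteration 3:
  x_1 = (7 - (3)·0.4883 - (-2.3)·-1.9477) / (8.3) = 0.1272
  x_2 = (9 - (3)·0.4589 - (-3.2)·-1.9477) / (10.2) = 0.1363
  x_3 = (-11 - (3.8)·0.4589 - (2)·0.4883) / (8.8) = -1.5591
Residual b − A·x = (1.9494, 2.2390, 1.9641); ∞-norm = 2.2390

2.2390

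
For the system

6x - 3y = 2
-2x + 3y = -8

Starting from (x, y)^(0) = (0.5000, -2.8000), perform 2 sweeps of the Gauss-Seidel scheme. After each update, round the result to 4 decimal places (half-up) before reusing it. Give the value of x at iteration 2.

-1.3556

Iteration 1:
  x = (2 - (-3)·-2.8000) / (6) = -1.0667
  y = (-8 - (-2)·-1.0667) / (3) = -3.3778
Iteration 2:
  x = (2 - (-3)·-3.3778) / (6) = -1.3556
  y = (-8 - (-2)·-1.3556) / (3) = -3.5704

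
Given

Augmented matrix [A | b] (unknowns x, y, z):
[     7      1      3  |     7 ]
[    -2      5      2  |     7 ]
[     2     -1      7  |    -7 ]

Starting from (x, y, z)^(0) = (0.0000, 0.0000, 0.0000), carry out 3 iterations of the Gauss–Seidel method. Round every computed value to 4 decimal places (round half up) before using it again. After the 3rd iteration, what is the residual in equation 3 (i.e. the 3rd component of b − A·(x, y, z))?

Iteration 1:
  x = (7 - (1)·0.0000 - (3)·0.0000) / (7) = 1.0000
  y = (7 - (-2)·1.0000 - (2)·0.0000) / (5) = 1.8000
  z = (-7 - (2)·1.0000 - (-1)·1.8000) / (7) = -1.0286
Iteration 2:
  x = (7 - (1)·1.8000 - (3)·-1.0286) / (7) = 1.1837
  y = (7 - (-2)·1.1837 - (2)·-1.0286) / (5) = 2.2849
  z = (-7 - (2)·1.1837 - (-1)·2.2849) / (7) = -1.0118
Iteration 3:
  x = (7 - (1)·2.2849 - (3)·-1.0118) / (7) = 1.1072
  y = (7 - (-2)·1.1072 - (2)·-1.0118) / (5) = 2.2476
  z = (-7 - (2)·1.1072 - (-1)·2.2476) / (7) = -0.9953
Residual b − A·x = (-0.0121, -0.0330, 0.0003)

0.0003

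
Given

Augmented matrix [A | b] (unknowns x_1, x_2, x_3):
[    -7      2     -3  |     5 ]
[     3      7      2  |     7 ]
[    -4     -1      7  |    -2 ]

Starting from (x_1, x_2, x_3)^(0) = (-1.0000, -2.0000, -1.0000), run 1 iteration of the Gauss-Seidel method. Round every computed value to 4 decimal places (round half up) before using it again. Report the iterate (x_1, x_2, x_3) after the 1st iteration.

(-0.8571, 1.6530, -0.5393)

Iteration 1:
  x_1 = (5 - (2)·-2.0000 - (-3)·-1.0000) / (-7) = -0.8571
  x_2 = (7 - (3)·-0.8571 - (2)·-1.0000) / (7) = 1.6530
  x_3 = (-2 - (-4)·-0.8571 - (-1)·1.6530) / (7) = -0.5393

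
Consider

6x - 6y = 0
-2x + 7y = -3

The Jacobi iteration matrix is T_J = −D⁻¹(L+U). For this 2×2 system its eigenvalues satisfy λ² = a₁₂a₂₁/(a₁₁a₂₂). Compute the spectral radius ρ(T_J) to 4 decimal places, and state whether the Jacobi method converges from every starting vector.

a₁₂a₂₁/(a₁₁a₂₂) = (-6)·(-2) / ((6)·(7)) = 0.285714
ρ = √|0.285714| = √0.285714 = 0.5345
ρ < 1, so Jacobi converges

0.5345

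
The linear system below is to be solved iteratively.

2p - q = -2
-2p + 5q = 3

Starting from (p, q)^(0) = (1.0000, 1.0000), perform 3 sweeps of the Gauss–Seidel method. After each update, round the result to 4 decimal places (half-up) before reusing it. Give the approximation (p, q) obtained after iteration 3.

Iteration 1:
  p = (-2 - (-1)·1.0000) / (2) = -0.5000
  q = (3 - (-2)·-0.5000) / (5) = 0.4000
Iteration 2:
  p = (-2 - (-1)·0.4000) / (2) = -0.8000
  q = (3 - (-2)·-0.8000) / (5) = 0.2800
Iteration 3:
  p = (-2 - (-1)·0.2800) / (2) = -0.8600
  q = (3 - (-2)·-0.8600) / (5) = 0.2560

(-0.8600, 0.2560)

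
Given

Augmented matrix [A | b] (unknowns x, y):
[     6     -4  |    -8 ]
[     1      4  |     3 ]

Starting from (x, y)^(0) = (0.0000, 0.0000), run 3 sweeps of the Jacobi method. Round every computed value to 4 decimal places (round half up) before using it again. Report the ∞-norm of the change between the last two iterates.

0.2222

Iteration 1:
  x = (-8 - (-4)·0.0000) / (6) = -1.3333
  y = (3 - (1)·0.0000) / (4) = 0.7500
Iteration 2:
  x = (-8 - (-4)·0.7500) / (6) = -0.8333
  y = (3 - (1)·-1.3333) / (4) = 1.0833
Iteration 3:
  x = (-8 - (-4)·1.0833) / (6) = -0.6111
  y = (3 - (1)·-0.8333) / (4) = 0.9583
Change: (0.2222, -0.1250) → max |·| = 0.2222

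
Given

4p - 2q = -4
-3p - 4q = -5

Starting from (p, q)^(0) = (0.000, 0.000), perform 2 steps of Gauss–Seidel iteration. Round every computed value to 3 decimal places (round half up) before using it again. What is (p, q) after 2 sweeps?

Iteration 1:
  p = (-4 - (-2)·0.000) / (4) = -1.000
  q = (-5 - (-3)·-1.000) / (-4) = 2.000
Iteration 2:
  p = (-4 - (-2)·2.000) / (4) = 0.000
  q = (-5 - (-3)·0.000) / (-4) = 1.250

(0.000, 1.250)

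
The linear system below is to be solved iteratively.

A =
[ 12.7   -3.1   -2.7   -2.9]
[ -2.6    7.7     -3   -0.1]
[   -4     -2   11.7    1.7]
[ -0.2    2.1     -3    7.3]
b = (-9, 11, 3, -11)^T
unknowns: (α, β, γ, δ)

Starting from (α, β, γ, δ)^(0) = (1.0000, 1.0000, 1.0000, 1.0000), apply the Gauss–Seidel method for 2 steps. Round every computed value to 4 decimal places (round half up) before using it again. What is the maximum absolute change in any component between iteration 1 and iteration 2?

Iteration 1:
  α = (-9 - (-3.1)·1.0000 - (-2.7)·1.0000 - (-2.9)·1.0000) / (12.7) = -0.0236
  β = (11 - (-2.6)·-0.0236 - (-3)·1.0000 - (-0.1)·1.0000) / (7.7) = 1.8232
  γ = (3 - (-4)·-0.0236 - (-2)·1.8232 - (1.7)·1.0000) / (11.7) = 0.4147
  δ = (-11 - (-0.2)·-0.0236 - (2.1)·1.8232 - (-3)·0.4147) / (7.3) = -1.8616
Iteration 2:
  α = (-9 - (-3.1)·1.8232 - (-2.7)·0.4147 - (-2.9)·-1.8616) / (12.7) = -0.6006
  β = (11 - (-2.6)·-0.6006 - (-3)·0.4147 - (-0.1)·-1.8616) / (7.7) = 1.3632
  γ = (3 - (-4)·-0.6006 - (-2)·1.3632 - (1.7)·-1.8616) / (11.7) = 0.5546
  δ = (-11 - (-0.2)·-0.6006 - (2.1)·1.3632 - (-3)·0.5546) / (7.3) = -1.6875
Change: (-0.5770, -0.4600, 0.1399, 0.1741) → max |·| = 0.5770

0.5770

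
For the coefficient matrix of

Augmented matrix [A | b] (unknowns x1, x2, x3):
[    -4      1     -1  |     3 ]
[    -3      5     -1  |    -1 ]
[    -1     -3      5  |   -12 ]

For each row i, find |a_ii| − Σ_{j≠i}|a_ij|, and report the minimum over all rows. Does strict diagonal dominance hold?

1

row 1: |-4| − (1+1) = 2
row 2: |5| − (3+1) = 1
row 3: |5| − (1+3) = 1
minimum over rows = 1 → strictly diagonally dominant (convergence guaranteed)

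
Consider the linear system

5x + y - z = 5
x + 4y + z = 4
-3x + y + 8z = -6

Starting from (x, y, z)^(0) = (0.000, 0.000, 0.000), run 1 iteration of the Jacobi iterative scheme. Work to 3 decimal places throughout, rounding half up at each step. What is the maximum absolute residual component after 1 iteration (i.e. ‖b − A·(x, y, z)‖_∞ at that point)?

Iteration 1:
  x = (5 - (1)·0.000 - (-1)·0.000) / (5) = 1.000
  y = (4 - (1)·0.000 - (1)·0.000) / (4) = 1.000
  z = (-6 - (-3)·0.000 - (1)·0.000) / (8) = -0.750
Residual b − A·x = (-1.750, -0.250, 2.000); ∞-norm = 2.000

2.000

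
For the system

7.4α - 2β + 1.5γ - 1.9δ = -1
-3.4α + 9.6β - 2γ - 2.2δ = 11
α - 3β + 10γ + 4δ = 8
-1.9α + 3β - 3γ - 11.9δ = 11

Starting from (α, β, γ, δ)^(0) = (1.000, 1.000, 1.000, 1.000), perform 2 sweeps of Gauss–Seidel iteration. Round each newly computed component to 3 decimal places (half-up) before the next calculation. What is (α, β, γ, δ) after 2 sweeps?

Iteration 1:
  α = (-1 - (-2)·1.000 - (1.5)·1.000 - (-1.9)·1.000) / (7.4) = 0.189
  β = (11 - (-3.4)·0.189 - (-2)·1.000 - (-2.2)·1.000) / (9.6) = 1.650
  γ = (8 - (1)·0.189 - (-3)·1.650 - (4)·1.000) / (10) = 0.876
  δ = (11 - (-1.9)·0.189 - (3)·1.650 - (-3)·0.876) / (-11.9) = -0.759
Iteration 2:
  α = (-1 - (-2)·1.650 - (1.5)·0.876 - (-1.9)·-0.759) / (7.4) = -0.062
  β = (11 - (-3.4)·-0.062 - (-2)·0.876 - (-2.2)·-0.759) / (9.6) = 1.132
  γ = (8 - (1)·-0.062 - (-3)·1.132 - (4)·-0.759) / (10) = 1.449
  δ = (11 - (-1.9)·-0.062 - (3)·1.132 - (-3)·1.449) / (-11.9) = -0.994

(-0.062, 1.132, 1.449, -0.994)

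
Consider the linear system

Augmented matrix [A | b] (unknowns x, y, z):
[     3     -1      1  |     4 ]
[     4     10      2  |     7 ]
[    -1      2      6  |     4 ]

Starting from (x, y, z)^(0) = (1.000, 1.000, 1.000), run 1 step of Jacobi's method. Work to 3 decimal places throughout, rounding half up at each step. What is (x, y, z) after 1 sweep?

(1.333, 0.100, 0.500)

Iteration 1:
  x = (4 - (-1)·1.000 - (1)·1.000) / (3) = 1.333
  y = (7 - (4)·1.000 - (2)·1.000) / (10) = 0.100
  z = (4 - (-1)·1.000 - (2)·1.000) / (6) = 0.500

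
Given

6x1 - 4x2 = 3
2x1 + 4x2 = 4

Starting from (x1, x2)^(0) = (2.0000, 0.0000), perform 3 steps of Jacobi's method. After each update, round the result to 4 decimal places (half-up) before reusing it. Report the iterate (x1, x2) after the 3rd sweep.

(1.0000, 0.7500)

Iteration 1:
  x1 = (3 - (-4)·0.0000) / (6) = 0.5000
  x2 = (4 - (2)·2.0000) / (4) = 0.0000
Iteration 2:
  x1 = (3 - (-4)·0.0000) / (6) = 0.5000
  x2 = (4 - (2)·0.5000) / (4) = 0.7500
Iteration 3:
  x1 = (3 - (-4)·0.7500) / (6) = 1.0000
  x2 = (4 - (2)·0.5000) / (4) = 0.7500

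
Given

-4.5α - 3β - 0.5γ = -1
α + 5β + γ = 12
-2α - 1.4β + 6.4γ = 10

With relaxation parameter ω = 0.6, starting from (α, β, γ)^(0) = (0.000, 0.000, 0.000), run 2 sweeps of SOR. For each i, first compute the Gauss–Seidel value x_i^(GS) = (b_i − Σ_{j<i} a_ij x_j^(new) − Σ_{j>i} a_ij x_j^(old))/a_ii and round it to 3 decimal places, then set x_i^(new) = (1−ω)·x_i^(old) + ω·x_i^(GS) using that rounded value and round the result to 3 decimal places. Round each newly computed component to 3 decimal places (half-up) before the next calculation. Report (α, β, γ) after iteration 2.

Iteration 1:
  α: GS value = (-1 - (-3)·0.000 - (-0.5)·0.000) / (-4.5) = 0.222;  α ← (1−ω)·0.000 + ω·0.222 = 0.133
  β: GS value = (12 - (1)·0.133 - (1)·0.000) / (5) = 2.373;  β ← (1−ω)·0.000 + ω·2.373 = 1.424
  γ: GS value = (10 - (-2)·0.133 - (-1.4)·1.424) / (6.4) = 1.916;  γ ← (1−ω)·0.000 + ω·1.916 = 1.150
Iteration 2:
  α: GS value = (-1 - (-3)·1.424 - (-0.5)·1.150) / (-4.5) = -0.855;  α ← (1−ω)·0.133 + ω·-0.855 = -0.460
  β: GS value = (12 - (1)·-0.460 - (1)·1.150) / (5) = 2.262;  β ← (1−ω)·1.424 + ω·2.262 = 1.927
  γ: GS value = (10 - (-2)·-0.460 - (-1.4)·1.927) / (6.4) = 1.840;  γ ← (1−ω)·1.150 + ω·1.840 = 1.564

(-0.460, 1.927, 1.564)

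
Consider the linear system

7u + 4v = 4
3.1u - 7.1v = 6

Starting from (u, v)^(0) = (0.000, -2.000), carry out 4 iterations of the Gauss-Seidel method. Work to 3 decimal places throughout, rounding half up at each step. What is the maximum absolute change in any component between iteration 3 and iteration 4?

0.068

Iteration 1:
  u = (4 - (4)·-2.000) / (7) = 1.714
  v = (6 - (3.1)·1.714) / (-7.1) = -0.097
Iteration 2:
  u = (4 - (4)·-0.097) / (7) = 0.627
  v = (6 - (3.1)·0.627) / (-7.1) = -0.571
Iteration 3:
  u = (4 - (4)·-0.571) / (7) = 0.898
  v = (6 - (3.1)·0.898) / (-7.1) = -0.453
Iteration 4:
  u = (4 - (4)·-0.453) / (7) = 0.830
  v = (6 - (3.1)·0.830) / (-7.1) = -0.483
Change: (-0.068, -0.030) → max |·| = 0.068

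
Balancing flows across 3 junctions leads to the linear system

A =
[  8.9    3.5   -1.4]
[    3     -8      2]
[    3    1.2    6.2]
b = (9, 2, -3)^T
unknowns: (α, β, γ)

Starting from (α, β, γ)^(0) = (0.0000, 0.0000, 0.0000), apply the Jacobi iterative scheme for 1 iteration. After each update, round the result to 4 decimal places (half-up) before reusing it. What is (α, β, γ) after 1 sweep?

Iteration 1:
  α = (9 - (3.5)·0.0000 - (-1.4)·0.0000) / (8.9) = 1.0112
  β = (2 - (3)·0.0000 - (2)·0.0000) / (-8) = -0.2500
  γ = (-3 - (3)·0.0000 - (1.2)·0.0000) / (6.2) = -0.4839

(1.0112, -0.2500, -0.4839)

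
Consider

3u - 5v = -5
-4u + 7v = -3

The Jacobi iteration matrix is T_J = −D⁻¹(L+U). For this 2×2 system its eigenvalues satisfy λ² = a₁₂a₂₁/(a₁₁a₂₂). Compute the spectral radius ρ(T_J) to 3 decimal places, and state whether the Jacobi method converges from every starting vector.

a₁₂a₂₁/(a₁₁a₂₂) = (-5)·(-4) / ((3)·(7)) = 0.952381
ρ = √|0.952381| = √0.952381 = 0.976
ρ < 1, so Jacobi converges

0.976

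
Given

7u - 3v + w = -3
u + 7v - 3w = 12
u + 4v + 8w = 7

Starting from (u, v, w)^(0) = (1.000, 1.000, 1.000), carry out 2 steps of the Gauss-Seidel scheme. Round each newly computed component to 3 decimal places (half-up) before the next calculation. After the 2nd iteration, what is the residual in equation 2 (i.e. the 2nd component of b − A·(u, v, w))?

Iteration 1:
  u = (-3 - (-3)·1.000 - (1)·1.000) / (7) = -0.143
  v = (12 - (1)·-0.143 - (-3)·1.000) / (7) = 2.163
  w = (7 - (1)·-0.143 - (4)·2.163) / (8) = -0.189
Iteration 2:
  u = (-3 - (-3)·2.163 - (1)·-0.189) / (7) = 0.525
  v = (12 - (1)·0.525 - (-3)·-0.189) / (7) = 1.558
  w = (7 - (1)·0.525 - (4)·1.558) / (8) = 0.030
Residual b − A·x = (-2.031, 0.659, 0.003)

0.659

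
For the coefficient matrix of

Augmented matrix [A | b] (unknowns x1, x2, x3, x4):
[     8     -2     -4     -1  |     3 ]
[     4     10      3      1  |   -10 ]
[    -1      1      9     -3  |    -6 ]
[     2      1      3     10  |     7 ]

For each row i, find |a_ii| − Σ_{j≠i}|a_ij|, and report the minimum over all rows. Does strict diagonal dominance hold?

1

row 1: |8| − (2+4+1) = 1
row 2: |10| − (4+3+1) = 2
row 3: |9| − (1+1+3) = 4
row 4: |10| − (2+1+3) = 4
minimum over rows = 1 → strictly diagonally dominant (convergence guaranteed)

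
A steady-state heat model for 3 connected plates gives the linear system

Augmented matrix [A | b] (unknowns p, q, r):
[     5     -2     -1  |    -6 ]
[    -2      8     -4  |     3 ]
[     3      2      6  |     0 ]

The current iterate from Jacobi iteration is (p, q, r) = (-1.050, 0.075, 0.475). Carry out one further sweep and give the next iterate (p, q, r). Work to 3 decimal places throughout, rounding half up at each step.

(-1.075, 0.350, 0.500)

One sweep:
  p = (-6 - (-2)·0.075 - (-1)·0.475) / (5) = -1.075
  q = (3 - (-2)·-1.050 - (-4)·0.475) / (8) = 0.350
  r = (0 - (3)·-1.050 - (2)·0.075) / (6) = 0.500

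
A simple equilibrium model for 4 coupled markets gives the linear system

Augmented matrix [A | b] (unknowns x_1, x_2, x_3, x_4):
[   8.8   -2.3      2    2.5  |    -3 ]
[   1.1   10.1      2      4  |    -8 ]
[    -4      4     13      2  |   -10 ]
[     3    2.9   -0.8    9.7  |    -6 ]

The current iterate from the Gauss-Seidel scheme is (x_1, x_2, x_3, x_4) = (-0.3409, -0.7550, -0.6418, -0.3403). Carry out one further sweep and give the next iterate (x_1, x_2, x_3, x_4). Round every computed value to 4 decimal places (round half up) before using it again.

One sweep:
  x_1 = (-3 - (-2.3)·-0.7550 - (2)·-0.6418 - (2.5)·-0.3403) / (8.8) = -0.2957
  x_2 = (-8 - (1.1)·-0.2957 - (2)·-0.6418 - (4)·-0.3403) / (10.1) = -0.4980
  x_3 = (-10 - (-4)·-0.2957 - (4)·-0.4980 - (2)·-0.3403) / (13) = -0.6546
  x_4 = (-6 - (3)·-0.2957 - (2.9)·-0.4980 - (-0.8)·-0.6546) / (9.7) = -0.4322

(-0.2957, -0.4980, -0.6546, -0.4322)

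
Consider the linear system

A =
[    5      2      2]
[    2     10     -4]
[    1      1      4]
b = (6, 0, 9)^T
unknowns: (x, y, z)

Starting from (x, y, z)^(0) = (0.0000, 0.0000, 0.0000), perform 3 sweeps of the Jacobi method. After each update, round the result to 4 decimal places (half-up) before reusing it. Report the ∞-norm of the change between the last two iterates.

Iteration 1:
  x = (6 - (2)·0.0000 - (2)·0.0000) / (5) = 1.2000
  y = (0 - (2)·0.0000 - (-4)·0.0000) / (10) = 0.0000
  z = (9 - (1)·0.0000 - (1)·0.0000) / (4) = 2.2500
Iteration 2:
  x = (6 - (2)·0.0000 - (2)·2.2500) / (5) = 0.3000
  y = (0 - (2)·1.2000 - (-4)·2.2500) / (10) = 0.6600
  z = (9 - (1)·1.2000 - (1)·0.0000) / (4) = 1.9500
Iteration 3:
  x = (6 - (2)·0.6600 - (2)·1.9500) / (5) = 0.1560
  y = (0 - (2)·0.3000 - (-4)·1.9500) / (10) = 0.7200
  z = (9 - (1)·0.3000 - (1)·0.6600) / (4) = 2.0100
Change: (-0.1440, 0.0600, 0.0600) → max |·| = 0.1440

0.1440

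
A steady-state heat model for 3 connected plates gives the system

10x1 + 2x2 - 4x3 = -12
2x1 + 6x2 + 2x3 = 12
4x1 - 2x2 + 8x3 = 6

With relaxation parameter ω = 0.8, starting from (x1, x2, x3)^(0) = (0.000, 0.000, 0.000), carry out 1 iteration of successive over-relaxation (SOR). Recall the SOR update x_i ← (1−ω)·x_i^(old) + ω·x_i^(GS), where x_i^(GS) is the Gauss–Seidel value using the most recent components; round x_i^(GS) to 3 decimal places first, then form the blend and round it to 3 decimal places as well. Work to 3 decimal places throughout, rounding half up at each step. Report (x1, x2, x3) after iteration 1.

Iteration 1:
  x1: GS value = (-12 - (2)·0.000 - (-4)·0.000) / (10) = -1.200;  x1 ← (1−ω)·0.000 + ω·-1.200 = -0.960
  x2: GS value = (12 - (2)·-0.960 - (2)·0.000) / (6) = 2.320;  x2 ← (1−ω)·0.000 + ω·2.320 = 1.856
  x3: GS value = (6 - (4)·-0.960 - (-2)·1.856) / (8) = 1.694;  x3 ← (1−ω)·0.000 + ω·1.694 = 1.355

(-0.960, 1.856, 1.355)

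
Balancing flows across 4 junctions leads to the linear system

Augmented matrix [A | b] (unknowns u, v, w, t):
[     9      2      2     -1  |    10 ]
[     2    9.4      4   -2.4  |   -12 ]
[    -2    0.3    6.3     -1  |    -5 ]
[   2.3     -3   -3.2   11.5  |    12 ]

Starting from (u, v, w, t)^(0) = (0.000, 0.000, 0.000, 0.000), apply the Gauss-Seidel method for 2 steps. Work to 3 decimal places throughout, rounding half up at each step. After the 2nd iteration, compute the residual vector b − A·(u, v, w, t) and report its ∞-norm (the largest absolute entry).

0.757

Iteration 1:
  u = (10 - (2)·0.000 - (2)·0.000 - (-1)·0.000) / (9) = 1.111
  v = (-12 - (2)·1.111 - (4)·0.000 - (-2.4)·0.000) / (9.4) = -1.513
  w = (-5 - (-2)·1.111 - (0.3)·-1.513 - (-1)·0.000) / (6.3) = -0.369
  t = (12 - (2.3)·1.111 - (-3)·-1.513 - (-3.2)·-0.369) / (11.5) = 0.324
Iteration 2:
  u = (10 - (2)·-1.513 - (2)·-0.369 - (-1)·0.324) / (9) = 1.565
  v = (-12 - (2)·1.565 - (4)·-0.369 - (-2.4)·0.324) / (9.4) = -1.370
  w = (-5 - (-2)·1.565 - (0.3)·-1.370 - (-1)·0.324) / (6.3) = -0.180
  t = (12 - (2.3)·1.565 - (-3)·-1.370 - (-3.2)·-0.180) / (11.5) = 0.323
Residual b − A·x = (-0.662, -0.757, -0.002, 0.000); ∞-norm = 0.757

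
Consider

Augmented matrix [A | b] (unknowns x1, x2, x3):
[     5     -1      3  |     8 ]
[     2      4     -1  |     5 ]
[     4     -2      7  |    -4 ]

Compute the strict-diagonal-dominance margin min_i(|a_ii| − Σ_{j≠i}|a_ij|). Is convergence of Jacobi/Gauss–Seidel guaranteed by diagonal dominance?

row 1: |5| − (1+3) = 1
row 2: |4| − (2+1) = 1
row 3: |7| − (4+2) = 1
minimum over rows = 1 → strictly diagonally dominant (convergence guaranteed)

1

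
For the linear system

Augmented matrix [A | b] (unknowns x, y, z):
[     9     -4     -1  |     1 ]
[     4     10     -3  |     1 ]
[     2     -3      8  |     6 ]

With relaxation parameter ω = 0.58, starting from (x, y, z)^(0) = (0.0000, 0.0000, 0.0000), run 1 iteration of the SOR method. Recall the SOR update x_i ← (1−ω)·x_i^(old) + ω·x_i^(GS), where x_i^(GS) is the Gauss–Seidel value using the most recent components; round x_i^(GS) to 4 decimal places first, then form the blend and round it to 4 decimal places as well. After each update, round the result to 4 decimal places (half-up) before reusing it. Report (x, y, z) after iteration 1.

Iteration 1:
  x: GS value = (1 - (-4)·0.0000 - (-1)·0.0000) / (9) = 0.1111;  x ← (1−ω)·0.0000 + ω·0.1111 = 0.0644
  y: GS value = (1 - (4)·0.0644 - (-3)·0.0000) / (10) = 0.0742;  y ← (1−ω)·0.0000 + ω·0.0742 = 0.0430
  z: GS value = (6 - (2)·0.0644 - (-3)·0.0430) / (8) = 0.7500;  z ← (1−ω)·0.0000 + ω·0.7500 = 0.4350

(0.0644, 0.0430, 0.4350)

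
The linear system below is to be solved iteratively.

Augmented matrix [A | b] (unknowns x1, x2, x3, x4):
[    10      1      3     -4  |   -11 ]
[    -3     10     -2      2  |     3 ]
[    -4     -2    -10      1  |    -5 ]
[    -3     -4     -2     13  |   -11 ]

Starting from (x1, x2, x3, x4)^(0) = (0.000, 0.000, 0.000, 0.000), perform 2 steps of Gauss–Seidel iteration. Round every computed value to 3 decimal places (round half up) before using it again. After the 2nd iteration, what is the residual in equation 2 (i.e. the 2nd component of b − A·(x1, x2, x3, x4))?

0.424

Iteration 1:
  x1 = (-11 - (1)·0.000 - (3)·0.000 - (-4)·0.000) / (10) = -1.100
  x2 = (3 - (-3)·-1.100 - (-2)·0.000 - (2)·0.000) / (10) = -0.030
  x3 = (-5 - (-4)·-1.100 - (-2)·-0.030 - (1)·0.000) / (-10) = 0.946
  x4 = (-11 - (-3)·-1.100 - (-4)·-0.030 - (-2)·0.946) / (13) = -0.964
Iteration 2:
  x1 = (-11 - (1)·-0.030 - (3)·0.946 - (-4)·-0.964) / (10) = -1.766
  x2 = (3 - (-3)·-1.766 - (-2)·0.946 - (2)·-0.964) / (10) = 0.152
  x3 = (-5 - (-4)·-1.766 - (-2)·0.152 - (1)·-0.964) / (-10) = 1.080
  x4 = (-11 - (-3)·-1.766 - (-4)·0.152 - (-2)·1.080) / (13) = -1.041
Residual b − A·x = (-0.896, 0.424, 0.081, 0.003)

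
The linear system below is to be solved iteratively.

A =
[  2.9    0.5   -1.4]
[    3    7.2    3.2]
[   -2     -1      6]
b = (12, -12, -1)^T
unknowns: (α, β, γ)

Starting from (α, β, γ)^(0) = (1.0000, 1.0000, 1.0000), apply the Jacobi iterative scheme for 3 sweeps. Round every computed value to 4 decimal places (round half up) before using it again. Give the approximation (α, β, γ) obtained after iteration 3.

Iteration 1:
  α = (12 - (0.5)·1.0000 - (-1.4)·1.0000) / (2.9) = 4.4483
  β = (-12 - (3)·1.0000 - (3.2)·1.0000) / (7.2) = -2.5278
  γ = (-1 - (-2)·1.0000 - (-1)·1.0000) / (6) = 0.3333
Iteration 2:
  α = (12 - (0.5)·-2.5278 - (-1.4)·0.3333) / (2.9) = 4.7347
  β = (-12 - (3)·4.4483 - (3.2)·0.3333) / (7.2) = -3.6683
  γ = (-1 - (-2)·4.4483 - (-1)·-2.5278) / (6) = 0.8948
Iteration 3:
  α = (12 - (0.5)·-3.6683 - (-1.4)·0.8948) / (2.9) = 5.2024
  β = (-12 - (3)·4.7347 - (3.2)·0.8948) / (7.2) = -4.0371
  γ = (-1 - (-2)·4.7347 - (-1)·-3.6683) / (6) = 0.8002

(5.2024, -4.0371, 0.8002)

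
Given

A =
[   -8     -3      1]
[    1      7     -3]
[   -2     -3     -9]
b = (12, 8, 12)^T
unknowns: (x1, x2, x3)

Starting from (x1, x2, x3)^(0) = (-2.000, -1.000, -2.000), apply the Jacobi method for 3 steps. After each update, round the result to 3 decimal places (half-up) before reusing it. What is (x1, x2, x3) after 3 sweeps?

Iteration 1:
  x1 = (12 - (-3)·-1.000 - (1)·-2.000) / (-8) = -1.375
  x2 = (8 - (1)·-2.000 - (-3)·-2.000) / (7) = 0.571
  x3 = (12 - (-2)·-2.000 - (-3)·-1.000) / (-9) = -0.556
Iteration 2:
  x1 = (12 - (-3)·0.571 - (1)·-0.556) / (-8) = -1.784
  x2 = (8 - (1)·-1.375 - (-3)·-0.556) / (7) = 1.101
  x3 = (12 - (-2)·-1.375 - (-3)·0.571) / (-9) = -1.218
Iteration 3:
  x1 = (12 - (-3)·1.101 - (1)·-1.218) / (-8) = -2.065
  x2 = (8 - (1)·-1.784 - (-3)·-1.218) / (7) = 0.876
  x3 = (12 - (-2)·-1.784 - (-3)·1.101) / (-9) = -1.304

(-2.065, 0.876, -1.304)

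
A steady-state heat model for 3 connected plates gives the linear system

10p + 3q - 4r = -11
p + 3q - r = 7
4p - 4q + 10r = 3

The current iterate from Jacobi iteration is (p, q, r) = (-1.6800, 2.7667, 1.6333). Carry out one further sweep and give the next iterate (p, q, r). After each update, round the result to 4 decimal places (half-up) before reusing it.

One sweep:
  p = (-11 - (3)·2.7667 - (-4)·1.6333) / (10) = -1.2767
  q = (7 - (1)·-1.6800 - (-1)·1.6333) / (3) = 3.4378
  r = (3 - (4)·-1.6800 - (-4)·2.7667) / (10) = 2.0787

(-1.2767, 3.4378, 2.0787)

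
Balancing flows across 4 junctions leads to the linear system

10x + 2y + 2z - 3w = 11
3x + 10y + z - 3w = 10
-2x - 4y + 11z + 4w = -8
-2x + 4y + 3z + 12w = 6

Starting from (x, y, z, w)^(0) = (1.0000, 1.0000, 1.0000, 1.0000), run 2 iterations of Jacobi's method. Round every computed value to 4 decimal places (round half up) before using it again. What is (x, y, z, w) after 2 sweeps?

Iteration 1:
  x = (11 - (2)·1.0000 - (2)·1.0000 - (-3)·1.0000) / (10) = 1.0000
  y = (10 - (3)·1.0000 - (1)·1.0000 - (-3)·1.0000) / (10) = 0.9000
  z = (-8 - (-2)·1.0000 - (-4)·1.0000 - (4)·1.0000) / (11) = -0.5455
  w = (6 - (-2)·1.0000 - (4)·1.0000 - (3)·1.0000) / (12) = 0.0833
Iteration 2:
  x = (11 - (2)·0.9000 - (2)·-0.5455 - (-3)·0.0833) / (10) = 1.0541
  y = (10 - (3)·1.0000 - (1)·-0.5455 - (-3)·0.0833) / (10) = 0.7795
  z = (-8 - (-2)·1.0000 - (-4)·0.9000 - (4)·0.0833) / (11) = -0.2485
  w = (6 - (-2)·1.0000 - (4)·0.9000 - (3)·-0.5455) / (12) = 0.5030

(1.0541, 0.7795, -0.2485, 0.5030)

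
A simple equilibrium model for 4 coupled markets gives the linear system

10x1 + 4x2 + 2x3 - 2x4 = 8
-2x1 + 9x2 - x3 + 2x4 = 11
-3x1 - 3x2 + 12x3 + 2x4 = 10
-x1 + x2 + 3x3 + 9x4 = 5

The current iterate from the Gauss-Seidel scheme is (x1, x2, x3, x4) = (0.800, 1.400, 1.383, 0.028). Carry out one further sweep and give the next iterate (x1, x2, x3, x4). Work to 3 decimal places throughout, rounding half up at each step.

One sweep:
  x1 = (8 - (4)·1.400 - (2)·1.383 - (-2)·0.028) / (10) = -0.031
  x2 = (11 - (-2)·-0.031 - (-1)·1.383 - (2)·0.028) / (9) = 1.363
  x3 = (10 - (-3)·-0.031 - (-3)·1.363 - (2)·0.028) / (12) = 1.162
  x4 = (5 - (-1)·-0.031 - (1)·1.363 - (3)·1.162) / (9) = 0.013

(-0.031, 1.363, 1.162, 0.013)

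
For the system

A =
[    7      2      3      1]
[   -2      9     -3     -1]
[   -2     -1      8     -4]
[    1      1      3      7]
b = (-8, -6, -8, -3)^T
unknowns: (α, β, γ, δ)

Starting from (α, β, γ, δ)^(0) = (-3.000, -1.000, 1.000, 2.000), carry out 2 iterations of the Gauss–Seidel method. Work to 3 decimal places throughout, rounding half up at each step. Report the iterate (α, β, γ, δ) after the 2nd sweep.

(-0.826, -0.994, -1.304, 0.390)

Iteration 1:
  α = (-8 - (2)·-1.000 - (3)·1.000 - (1)·2.000) / (7) = -1.571
  β = (-6 - (-2)·-1.571 - (-3)·1.000 - (-1)·2.000) / (9) = -0.460
  γ = (-8 - (-2)·-1.571 - (-1)·-0.460 - (-4)·2.000) / (8) = -0.450
  δ = (-3 - (1)·-1.571 - (1)·-0.460 - (3)·-0.450) / (7) = 0.054
Iteration 2:
  α = (-8 - (2)·-0.460 - (3)·-0.450 - (1)·0.054) / (7) = -0.826
  β = (-6 - (-2)·-0.826 - (-3)·-0.450 - (-1)·0.054) / (9) = -0.994
  γ = (-8 - (-2)·-0.826 - (-1)·-0.994 - (-4)·0.054) / (8) = -1.304
  δ = (-3 - (1)·-0.826 - (1)·-0.994 - (3)·-1.304) / (7) = 0.390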